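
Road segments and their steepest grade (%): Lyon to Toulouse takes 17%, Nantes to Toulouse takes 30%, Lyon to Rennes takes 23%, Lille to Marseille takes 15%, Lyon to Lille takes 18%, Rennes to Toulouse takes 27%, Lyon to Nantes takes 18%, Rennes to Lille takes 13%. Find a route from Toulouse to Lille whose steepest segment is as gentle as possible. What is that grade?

Comparing a few candidate routes:
Toulouse → Rennes → Lyon → Lille: max(27, 23, 18) = 27
Toulouse → Lyon → Rennes → Lille: max(17, 23, 13) = 23
Toulouse → Lyon → Lille: max(17, 18) = 18
Toulouse → Rennes → Lille: max(27, 13) = 27
Best route has worst link 18%.

18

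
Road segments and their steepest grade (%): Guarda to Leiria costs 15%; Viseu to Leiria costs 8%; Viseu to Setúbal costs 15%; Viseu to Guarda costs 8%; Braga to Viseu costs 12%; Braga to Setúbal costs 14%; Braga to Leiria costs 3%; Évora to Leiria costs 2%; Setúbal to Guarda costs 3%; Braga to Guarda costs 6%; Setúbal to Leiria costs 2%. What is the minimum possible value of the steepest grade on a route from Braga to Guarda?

3

Checking several routes:
Braga→Leiria→Viseu→Guarda: max(3, 8, 8) = 8
Braga→Guarda: max(6) = 6
Braga→Leiria→Setúbal→Guarda: max(3, 2, 3) = 3
The minimum achievable maximum is 3%.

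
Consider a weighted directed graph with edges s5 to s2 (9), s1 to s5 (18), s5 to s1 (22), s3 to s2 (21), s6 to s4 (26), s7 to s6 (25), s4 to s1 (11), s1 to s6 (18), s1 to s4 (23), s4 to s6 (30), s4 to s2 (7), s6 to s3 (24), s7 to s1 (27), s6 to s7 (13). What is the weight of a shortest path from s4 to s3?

53

Paths from s4 to s3:
s4-s1-s6-s3: 11 + 18 + 24 = 53
s4-s6-s3: 30 + 24 = 54
Shortest: 53.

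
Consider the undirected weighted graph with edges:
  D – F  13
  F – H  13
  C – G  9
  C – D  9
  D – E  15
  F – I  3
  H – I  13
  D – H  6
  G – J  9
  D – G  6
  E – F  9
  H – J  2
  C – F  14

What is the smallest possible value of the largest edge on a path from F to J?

13

Checking several routes:
F → D → G → J: max(13, 6, 9) = 13
F → I → H → J: max(3, 13, 2) = 13
F → I → H → D → G → J: max(3, 13, 6, 6, 9) = 13
F → D → H → J: max(13, 6, 2) = 13
F → D → C → G → J: max(13, 9, 9, 9) = 13
The minimum achievable maximum is 13.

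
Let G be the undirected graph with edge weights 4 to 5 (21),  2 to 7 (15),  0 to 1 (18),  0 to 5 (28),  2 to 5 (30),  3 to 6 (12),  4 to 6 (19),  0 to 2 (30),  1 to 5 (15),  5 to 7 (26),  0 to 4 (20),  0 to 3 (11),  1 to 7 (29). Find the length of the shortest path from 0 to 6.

Some routes from 0 to 6:
0 -> 4 -> 6: 20 + 19 = 39
0 -> 5 -> 4 -> 6: 28 + 21 + 19 = 68
0 -> 3 -> 6: 11 + 12 = 23
The minimum is 23.

23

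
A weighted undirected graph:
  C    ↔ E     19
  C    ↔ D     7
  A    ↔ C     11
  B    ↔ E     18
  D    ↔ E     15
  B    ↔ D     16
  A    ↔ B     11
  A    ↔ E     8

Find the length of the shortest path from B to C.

22

Some routes from B to C:
B → D → C: 16 + 7 = 23
B → A → C: 11 + 11 = 22
B → E → C: 18 + 19 = 37
B → E → A → C: 18 + 8 + 11 = 37
Shortest: 22.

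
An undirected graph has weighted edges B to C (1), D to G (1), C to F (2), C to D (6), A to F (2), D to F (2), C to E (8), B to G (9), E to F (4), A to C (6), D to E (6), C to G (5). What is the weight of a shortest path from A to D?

4

Checking several routes:
A → F → D: 2 + 2 = 4
A → F → C → D: 2 + 2 + 6 = 10
A → F → C → G → D: 2 + 2 + 5 + 1 = 10
A → C → F → D: 6 + 2 + 2 = 10
A → C → D: 6 + 6 = 12
Best route has total 4.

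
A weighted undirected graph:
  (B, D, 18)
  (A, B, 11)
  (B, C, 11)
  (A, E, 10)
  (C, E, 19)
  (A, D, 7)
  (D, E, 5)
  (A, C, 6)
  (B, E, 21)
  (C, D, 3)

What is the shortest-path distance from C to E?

Comparing a few candidate routes:
C - E: 19
C - B - A - E: 11 + 11 + 10 = 32
C - A - D - E: 6 + 7 + 5 = 18
C - A - E: 6 + 10 = 16
C - D - A - E: 3 + 7 + 10 = 20
C - D - E: 3 + 5 = 8
Best route has total 8.

8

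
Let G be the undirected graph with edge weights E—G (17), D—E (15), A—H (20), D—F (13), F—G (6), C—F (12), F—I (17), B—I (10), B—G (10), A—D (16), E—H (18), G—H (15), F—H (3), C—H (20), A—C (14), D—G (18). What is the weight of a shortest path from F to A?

Checking several routes:
F-H-A: 3 + 20 = 23
F-H-C-A: 3 + 20 + 14 = 37
F-C-A: 12 + 14 = 26
F-D-A: 13 + 16 = 29
The minimum is 23.

23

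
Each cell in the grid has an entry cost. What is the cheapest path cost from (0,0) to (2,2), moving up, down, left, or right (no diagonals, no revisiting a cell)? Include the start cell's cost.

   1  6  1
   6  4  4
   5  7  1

13

Cheapest: r0c0 → r0c1 → r0c2 → r1c2 → r2c2
  1 + 6 + 1 + 4 + 1 = 13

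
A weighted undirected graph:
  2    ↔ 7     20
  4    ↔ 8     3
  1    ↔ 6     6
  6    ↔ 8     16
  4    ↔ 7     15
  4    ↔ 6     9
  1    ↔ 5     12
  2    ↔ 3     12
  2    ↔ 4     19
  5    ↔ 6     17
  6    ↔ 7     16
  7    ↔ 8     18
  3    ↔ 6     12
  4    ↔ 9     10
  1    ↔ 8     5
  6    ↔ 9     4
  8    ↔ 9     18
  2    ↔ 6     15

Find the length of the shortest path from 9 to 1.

Checking several routes:
9→4→8→1: 10 + 3 + 5 = 18
9→6→1: 4 + 6 = 10
9→6→4→8→1: 4 + 9 + 3 + 5 = 21
The minimum is 10.

10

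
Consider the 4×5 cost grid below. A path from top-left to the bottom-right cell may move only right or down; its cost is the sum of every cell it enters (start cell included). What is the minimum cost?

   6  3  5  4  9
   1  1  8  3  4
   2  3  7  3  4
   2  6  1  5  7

30

Best path: [0,0] [1,0] [1,1] [2,1] [3,1] [3,2] [3,3] [3,4]
Cost: 6 + 1 + 1 + 3 + 6 + 1 + 5 + 7 = 30
(Top row then right column would cost 42.)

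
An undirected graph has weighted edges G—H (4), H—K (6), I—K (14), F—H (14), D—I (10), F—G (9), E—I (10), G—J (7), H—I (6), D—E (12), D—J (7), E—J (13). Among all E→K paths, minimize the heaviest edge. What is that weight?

Some routes from E to K:
E - D - I - H - K: max(12, 10, 6, 6) = 12
E - I - D - J - G - H - K: max(10, 10, 7, 7, 4, 6) = 10
E - I - H - K: max(10, 6, 6) = 10
E - D - J - G - H - K: max(12, 7, 7, 4, 6) = 12
Best route has worst link 10.

10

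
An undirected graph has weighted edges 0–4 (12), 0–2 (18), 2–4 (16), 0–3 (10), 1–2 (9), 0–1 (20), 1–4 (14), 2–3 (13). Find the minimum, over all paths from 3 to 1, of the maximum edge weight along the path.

Some routes from 3 to 1:
3 → 0 → 2 → 4 → 1: max(10, 18, 16, 14) = 18
3 → 2 → 4 → 1: max(13, 16, 14) = 16
3 → 2 → 1: max(13, 9) = 13
3 → 0 → 2 → 1: max(10, 18, 9) = 18
3 → 0 → 4 → 1: max(10, 12, 14) = 14
3 → 0 → 4 → 2 → 1: max(10, 12, 16, 9) = 16
Smallest bottleneck: 13.

13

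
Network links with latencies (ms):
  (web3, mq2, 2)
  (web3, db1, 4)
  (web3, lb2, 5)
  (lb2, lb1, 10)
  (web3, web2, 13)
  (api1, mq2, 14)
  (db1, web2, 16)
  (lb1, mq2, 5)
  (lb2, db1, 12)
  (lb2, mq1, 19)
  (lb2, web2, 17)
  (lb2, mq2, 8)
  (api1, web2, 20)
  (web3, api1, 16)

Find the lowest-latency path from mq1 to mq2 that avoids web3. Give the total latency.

27

Paths from mq1 to mq2 avoiding web3:
mq1 - lb2 - db1 - web2 - api1 - mq2: 19 + 12 + 16 + 20 + 14 = 81
mq1 - lb2 - mq2: 19 + 8 = 27
mq1 - lb2 - lb1 - mq2: 19 + 10 + 5 = 34
mq1 - lb2 - web2 - api1 - mq2: 19 + 17 + 20 + 14 = 70
Shortest: 27 ms.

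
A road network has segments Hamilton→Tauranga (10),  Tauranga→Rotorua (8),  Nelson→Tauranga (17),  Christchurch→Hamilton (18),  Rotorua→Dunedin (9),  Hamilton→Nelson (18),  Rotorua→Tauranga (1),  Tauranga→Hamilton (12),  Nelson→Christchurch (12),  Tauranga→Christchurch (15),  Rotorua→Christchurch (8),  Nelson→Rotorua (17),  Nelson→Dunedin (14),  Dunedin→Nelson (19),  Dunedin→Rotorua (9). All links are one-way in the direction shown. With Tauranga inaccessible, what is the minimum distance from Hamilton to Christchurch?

30

Candidate routes:
Hamilton -> Nelson -> Rotorua -> Christchurch: 18 + 17 + 8 = 43
Hamilton -> Nelson -> Dunedin -> Rotorua -> Christchurch: 18 + 14 + 9 + 8 = 49
Hamilton -> Nelson -> Christchurch: 18 + 12 = 30
The minimum is 30.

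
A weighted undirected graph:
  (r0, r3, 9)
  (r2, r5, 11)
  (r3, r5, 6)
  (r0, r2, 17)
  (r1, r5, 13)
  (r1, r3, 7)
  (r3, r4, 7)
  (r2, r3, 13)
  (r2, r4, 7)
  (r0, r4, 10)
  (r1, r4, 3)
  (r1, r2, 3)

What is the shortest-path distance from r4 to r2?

A few of the r4→r2 routes:
r4 -> r1 -> r2: 3 + 3 = 6
r4 -> r3 -> r2: 7 + 13 = 20
r4 -> r1 -> r3 -> r2: 3 + 7 + 13 = 23
r4 -> r2: 7
r4 -> r3 -> r1 -> r2: 7 + 7 + 3 = 17
Best route has total 6.

6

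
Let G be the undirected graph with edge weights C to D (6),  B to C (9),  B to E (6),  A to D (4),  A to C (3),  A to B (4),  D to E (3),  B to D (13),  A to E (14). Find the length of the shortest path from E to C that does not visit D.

Routes from E to C avoiding D:
E -> B -> C: 6 + 9 = 15
E -> A -> B -> C: 14 + 4 + 9 = 27
E -> B -> A -> C: 6 + 4 + 3 = 13
E -> A -> C: 14 + 3 = 17
The minimum is 13.

13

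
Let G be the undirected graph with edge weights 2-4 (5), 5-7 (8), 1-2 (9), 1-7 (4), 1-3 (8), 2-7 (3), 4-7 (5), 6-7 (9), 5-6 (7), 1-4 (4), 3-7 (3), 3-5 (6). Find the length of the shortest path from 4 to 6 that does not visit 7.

Paths from 4 to 6 avoiding 7:
4 - 2 - 1 - 3 - 5 - 6: 5 + 9 + 8 + 6 + 7 = 35
4 - 1 - 3 - 5 - 6: 4 + 8 + 6 + 7 = 25
The minimum is 25.

25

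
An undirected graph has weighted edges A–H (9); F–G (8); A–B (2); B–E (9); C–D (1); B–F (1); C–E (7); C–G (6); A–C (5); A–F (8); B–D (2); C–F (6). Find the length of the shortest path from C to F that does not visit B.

Paths from C to F avoiding B:
C→A→F: 5 + 8 = 13
C→F: 6
C→G→F: 6 + 8 = 14
The minimum is 6.

6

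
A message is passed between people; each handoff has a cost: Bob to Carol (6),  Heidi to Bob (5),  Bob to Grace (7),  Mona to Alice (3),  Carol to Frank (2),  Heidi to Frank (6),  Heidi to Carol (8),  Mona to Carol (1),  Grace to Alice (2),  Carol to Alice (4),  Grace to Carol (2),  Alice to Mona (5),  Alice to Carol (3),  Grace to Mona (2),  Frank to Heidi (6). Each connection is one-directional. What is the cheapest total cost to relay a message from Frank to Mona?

20

Some routes from Frank to Mona:
Frank -> Heidi -> Bob -> Grace -> Mona: 6 + 5 + 7 + 2 = 20
Frank -> Heidi -> Bob -> Carol -> Alice -> Mona: 6 + 5 + 6 + 4 + 5 = 26
Frank -> Heidi -> Carol -> Alice -> Mona: 6 + 8 + 4 + 5 = 23
Frank -> Heidi -> Bob -> Grace -> Alice -> Mona: 6 + 5 + 7 + 2 + 5 = 25
The minimum is 20.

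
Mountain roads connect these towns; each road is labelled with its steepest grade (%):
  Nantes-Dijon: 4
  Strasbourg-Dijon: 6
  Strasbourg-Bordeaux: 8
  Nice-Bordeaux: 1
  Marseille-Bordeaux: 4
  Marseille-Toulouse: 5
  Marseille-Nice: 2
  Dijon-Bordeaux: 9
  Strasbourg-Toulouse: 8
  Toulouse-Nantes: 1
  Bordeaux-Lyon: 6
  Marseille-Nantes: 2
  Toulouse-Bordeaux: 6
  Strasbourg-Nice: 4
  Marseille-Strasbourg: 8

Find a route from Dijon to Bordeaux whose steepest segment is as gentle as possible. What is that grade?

4

Comparing a few candidate routes:
Dijon -> Nantes -> Toulouse -> Marseille -> Nice -> Bordeaux: max(4, 1, 5, 2, 1) = 5
Dijon -> Nantes -> Marseille -> Nice -> Bordeaux: max(4, 2, 2, 1) = 4
Dijon -> Nantes -> Marseille -> Toulouse -> Bordeaux: max(4, 2, 5, 6) = 6
Dijon -> Nantes -> Toulouse -> Marseille -> Bordeaux: max(4, 1, 5, 4) = 5
Dijon -> Nantes -> Marseille -> Bordeaux: max(4, 2, 4) = 4
The minimum achievable maximum is 4%.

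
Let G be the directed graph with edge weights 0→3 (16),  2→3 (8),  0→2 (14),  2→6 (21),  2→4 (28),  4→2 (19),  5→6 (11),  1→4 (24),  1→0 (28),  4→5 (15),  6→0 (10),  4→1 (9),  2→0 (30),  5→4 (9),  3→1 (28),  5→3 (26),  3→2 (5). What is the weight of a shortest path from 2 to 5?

Candidate routes:
2 - 4 - 5: 28 + 15 = 43
2 - 0 - 3 - 1 - 4 - 5: 30 + 16 + 28 + 24 + 15 = 113
2 - 3 - 1 - 4 - 5: 8 + 28 + 24 + 15 = 75
2 - 6 - 0 - 3 - 1 - 4 - 5: 21 + 10 + 16 + 28 + 24 + 15 = 114
Best route has total 43.

43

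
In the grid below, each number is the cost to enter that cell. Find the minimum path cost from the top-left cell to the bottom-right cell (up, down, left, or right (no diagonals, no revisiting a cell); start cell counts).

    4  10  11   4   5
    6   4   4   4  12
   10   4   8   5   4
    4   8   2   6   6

Cheapest: r0c0→r1c0→r1c1→r1c2→r1c3→r2c3→r2c4→r3c4
  4 + 6 + 4 + 4 + 4 + 5 + 4 + 6 = 37

37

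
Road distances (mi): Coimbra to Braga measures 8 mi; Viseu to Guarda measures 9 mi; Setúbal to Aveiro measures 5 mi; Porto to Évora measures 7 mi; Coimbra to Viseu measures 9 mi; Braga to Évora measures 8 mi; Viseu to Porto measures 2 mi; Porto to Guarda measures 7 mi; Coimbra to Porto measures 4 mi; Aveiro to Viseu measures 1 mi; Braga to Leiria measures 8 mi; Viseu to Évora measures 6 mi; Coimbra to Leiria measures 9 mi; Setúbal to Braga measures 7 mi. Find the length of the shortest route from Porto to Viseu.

2

Comparing a few candidate routes:
Porto - Viseu: 2
Porto - Coimbra - Viseu: 4 + 9 = 13
Porto - Évora - Viseu: 7 + 6 = 13
Porto - Coimbra - Braga - Setúbal - Aveiro - Viseu: 4 + 8 + 7 + 5 + 1 = 25
Porto - Guarda - Viseu: 7 + 9 = 16
Shortest: 2 mi.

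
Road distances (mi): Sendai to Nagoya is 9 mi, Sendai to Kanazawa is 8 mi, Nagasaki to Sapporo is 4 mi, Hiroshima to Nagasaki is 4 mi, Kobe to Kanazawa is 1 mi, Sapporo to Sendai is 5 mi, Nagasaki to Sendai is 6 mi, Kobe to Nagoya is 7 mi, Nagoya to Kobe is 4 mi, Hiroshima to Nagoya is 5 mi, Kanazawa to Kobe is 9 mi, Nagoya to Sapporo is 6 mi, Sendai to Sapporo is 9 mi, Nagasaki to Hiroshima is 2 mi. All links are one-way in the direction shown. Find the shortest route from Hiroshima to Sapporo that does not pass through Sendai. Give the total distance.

Routes from Hiroshima to Sapporo avoiding Sendai:
Hiroshima - Nagasaki - Sapporo: 4 + 4 = 8
Hiroshima - Nagoya - Sapporo: 5 + 6 = 11
Best route has total 8 mi.

8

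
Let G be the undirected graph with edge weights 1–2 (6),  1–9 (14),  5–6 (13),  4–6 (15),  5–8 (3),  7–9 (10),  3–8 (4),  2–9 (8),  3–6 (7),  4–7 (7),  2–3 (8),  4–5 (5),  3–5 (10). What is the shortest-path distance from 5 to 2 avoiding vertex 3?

Candidate routes:
5→6→4→7→9→2: 13 + 15 + 7 + 10 + 8 = 53
5→4→7→9→2: 5 + 7 + 10 + 8 = 30
5→6→4→7→9→1→2: 13 + 15 + 7 + 10 + 14 + 6 = 65
5→4→7→9→1→2: 5 + 7 + 10 + 14 + 6 = 42
Shortest: 30.

30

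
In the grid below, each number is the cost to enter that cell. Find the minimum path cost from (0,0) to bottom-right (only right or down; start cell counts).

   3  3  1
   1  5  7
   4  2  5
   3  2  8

20

Cheapest: [0,0]→[1,0]→[2,0]→[2,1]→[3,1]→[3,2]
  3 + 1 + 4 + 2 + 2 + 8 = 20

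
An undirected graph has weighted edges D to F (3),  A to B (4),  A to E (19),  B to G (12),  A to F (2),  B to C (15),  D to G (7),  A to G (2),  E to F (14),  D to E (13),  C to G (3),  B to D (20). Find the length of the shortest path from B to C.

9

Comparing a few candidate routes:
B-G-C: 12 + 3 = 15
B-A-G-C: 4 + 2 + 3 = 9
B-A-F-D-G-C: 4 + 2 + 3 + 7 + 3 = 19
B-D-G-C: 20 + 7 + 3 = 30
B-D-F-A-G-C: 20 + 3 + 2 + 2 + 3 = 30
B-C: 15
The minimum is 9.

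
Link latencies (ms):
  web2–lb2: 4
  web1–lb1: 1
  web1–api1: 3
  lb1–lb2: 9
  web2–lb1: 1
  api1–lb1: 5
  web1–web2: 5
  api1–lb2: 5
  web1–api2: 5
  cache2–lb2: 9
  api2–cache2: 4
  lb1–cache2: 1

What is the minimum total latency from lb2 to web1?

6

Checking several routes:
lb2 → cache2 → lb1 → web1: 9 + 1 + 1 = 11
lb2 → web2 → lb1 → web1: 4 + 1 + 1 = 6
lb2 → web2 → web1: 4 + 5 = 9
lb2 → lb1 → web1: 9 + 1 = 10
lb2 → api1 → lb1 → web1: 5 + 5 + 1 = 11
lb2 → api1 → web1: 5 + 3 = 8
Best route has total 6 ms.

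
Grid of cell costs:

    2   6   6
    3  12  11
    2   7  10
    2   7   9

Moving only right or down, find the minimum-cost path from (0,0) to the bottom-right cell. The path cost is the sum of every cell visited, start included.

Best path: r0c0 -> r1c0 -> r2c0 -> r3c0 -> r3c1 -> r3c2
Cost: 2 + 3 + 2 + 2 + 7 + 9 = 25

25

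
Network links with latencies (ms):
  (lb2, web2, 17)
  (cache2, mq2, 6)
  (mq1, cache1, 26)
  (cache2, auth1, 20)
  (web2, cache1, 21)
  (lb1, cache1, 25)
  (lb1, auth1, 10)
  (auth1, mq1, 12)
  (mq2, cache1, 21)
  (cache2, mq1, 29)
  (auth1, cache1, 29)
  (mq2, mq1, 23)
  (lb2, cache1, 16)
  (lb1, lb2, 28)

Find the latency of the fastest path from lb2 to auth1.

Some routes from lb2 to auth1:
lb2-web2-cache1-auth1: 17 + 21 + 29 = 67
lb2-cache1-auth1: 16 + 29 = 45
lb2-cache1-mq2-cache2-auth1: 16 + 21 + 6 + 20 = 63
lb2-cache1-lb1-auth1: 16 + 25 + 10 = 51
lb2-cache1-mq1-auth1: 16 + 26 + 12 = 54
lb2-lb1-auth1: 28 + 10 = 38
Shortest: 38 ms.

38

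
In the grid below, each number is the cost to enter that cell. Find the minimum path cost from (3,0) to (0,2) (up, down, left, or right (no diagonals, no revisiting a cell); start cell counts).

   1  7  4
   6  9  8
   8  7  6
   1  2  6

Best path: (3,0) → (2,0) → (1,0) → (0,0) → (0,1) → (0,2)
Cost: 1 + 8 + 6 + 1 + 7 + 4 = 27

27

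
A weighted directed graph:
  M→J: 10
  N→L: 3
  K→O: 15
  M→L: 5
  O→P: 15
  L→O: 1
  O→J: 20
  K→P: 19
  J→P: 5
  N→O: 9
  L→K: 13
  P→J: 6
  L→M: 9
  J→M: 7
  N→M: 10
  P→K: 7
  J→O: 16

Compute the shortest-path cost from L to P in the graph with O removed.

24

Paths from L to P avoiding O:
L-K-P: 13 + 19 = 32
L-M-J-P: 9 + 10 + 5 = 24
Shortest: 24.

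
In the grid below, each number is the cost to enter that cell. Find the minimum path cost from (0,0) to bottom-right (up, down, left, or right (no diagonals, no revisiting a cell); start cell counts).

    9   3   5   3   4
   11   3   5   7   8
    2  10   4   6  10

Best path: (0,0) -> (0,1) -> (1,1) -> (1,2) -> (2,2) -> (2,3) -> (2,4)
Cost: 9 + 3 + 3 + 5 + 4 + 6 + 10 = 40

40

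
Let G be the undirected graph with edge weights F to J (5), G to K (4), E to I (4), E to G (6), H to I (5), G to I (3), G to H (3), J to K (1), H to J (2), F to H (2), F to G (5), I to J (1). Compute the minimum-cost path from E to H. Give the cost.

Checking several routes:
E → I → J → H: 4 + 1 + 2 = 7
E → I → J → F → H: 4 + 1 + 5 + 2 = 12
E → G → H: 6 + 3 = 9
E → I → H: 4 + 5 = 9
E → I → G → H: 4 + 3 + 3 = 10
E → G → I → J → H: 6 + 3 + 1 + 2 = 12
The minimum is 7.

7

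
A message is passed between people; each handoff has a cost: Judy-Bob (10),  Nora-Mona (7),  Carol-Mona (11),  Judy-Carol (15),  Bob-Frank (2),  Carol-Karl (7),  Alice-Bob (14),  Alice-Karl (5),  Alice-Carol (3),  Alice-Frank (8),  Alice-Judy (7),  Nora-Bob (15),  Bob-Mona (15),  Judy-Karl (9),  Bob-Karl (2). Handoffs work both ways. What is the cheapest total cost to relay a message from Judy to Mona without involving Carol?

25

Comparing a few candidate routes:
Judy-Karl-Bob-Mona: 9 + 2 + 15 = 26
Judy-Alice-Karl-Bob-Mona: 7 + 5 + 2 + 15 = 29
Judy-Bob-Mona: 10 + 15 = 25
The minimum is 25.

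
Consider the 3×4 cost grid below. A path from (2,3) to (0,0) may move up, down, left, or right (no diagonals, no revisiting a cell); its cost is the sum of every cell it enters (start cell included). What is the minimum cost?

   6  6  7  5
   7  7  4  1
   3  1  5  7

29

Take [2,3] -> [2,2] -> [2,1] -> [2,0] -> [1,0] -> [0,0] for a total of 7 + 5 + 1 + 3 + 7 + 6 = 29.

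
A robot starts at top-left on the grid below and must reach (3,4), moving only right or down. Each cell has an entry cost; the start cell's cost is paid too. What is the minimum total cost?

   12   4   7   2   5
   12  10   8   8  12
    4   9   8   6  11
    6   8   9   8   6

Best path: [0,0] [0,1] [0,2] [0,3] [1,3] [2,3] [3,3] [3,4]
Cost: 12 + 4 + 7 + 2 + 8 + 6 + 8 + 6 = 53
(Top row then right column would cost 59.)

53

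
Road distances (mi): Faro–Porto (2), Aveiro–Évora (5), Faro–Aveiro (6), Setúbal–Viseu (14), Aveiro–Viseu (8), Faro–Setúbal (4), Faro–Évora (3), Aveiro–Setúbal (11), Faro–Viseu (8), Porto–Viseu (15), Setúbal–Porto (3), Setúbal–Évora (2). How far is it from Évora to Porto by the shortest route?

5

Some routes from Évora to Porto:
Évora-Setúbal-Faro-Porto: 2 + 4 + 2 = 8
Évora-Faro-Setúbal-Porto: 3 + 4 + 3 = 10
Évora-Setúbal-Porto: 2 + 3 = 5
Évora-Faro-Porto: 3 + 2 = 5
Best route has total 5 mi.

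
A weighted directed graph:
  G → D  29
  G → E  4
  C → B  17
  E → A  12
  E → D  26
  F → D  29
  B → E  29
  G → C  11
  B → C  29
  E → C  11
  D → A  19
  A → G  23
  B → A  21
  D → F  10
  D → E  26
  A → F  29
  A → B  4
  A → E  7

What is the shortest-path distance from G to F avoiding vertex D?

Routes from G to F avoiding D:
G -> C -> B -> A -> F: 11 + 17 + 21 + 29 = 78
G -> E -> A -> F: 4 + 12 + 29 = 45
G -> E -> C -> B -> A -> F: 4 + 11 + 17 + 21 + 29 = 82
G -> C -> B -> E -> A -> F: 11 + 17 + 29 + 12 + 29 = 98
Shortest: 45.

45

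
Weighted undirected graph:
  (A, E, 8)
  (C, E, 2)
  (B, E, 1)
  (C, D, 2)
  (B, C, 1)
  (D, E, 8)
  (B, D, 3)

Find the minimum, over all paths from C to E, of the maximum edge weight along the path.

A few of the C→E routes:
C - E: max(2) = 2
C - D - B - E: max(2, 3, 1) = 3
C - B - E: max(1, 1) = 1
Best route has worst link 1.

1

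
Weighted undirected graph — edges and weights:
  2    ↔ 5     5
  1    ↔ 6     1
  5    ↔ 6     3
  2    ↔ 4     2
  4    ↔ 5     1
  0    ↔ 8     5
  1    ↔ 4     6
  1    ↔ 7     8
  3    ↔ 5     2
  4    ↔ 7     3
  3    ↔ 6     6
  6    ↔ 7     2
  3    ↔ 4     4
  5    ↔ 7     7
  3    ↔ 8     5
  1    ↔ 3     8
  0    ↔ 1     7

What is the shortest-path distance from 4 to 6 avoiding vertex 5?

5

Some routes from 4 to 6 avoiding 5:
4-3-6: 4 + 6 = 10
4-7-1-6: 3 + 8 + 1 = 12
4-7-6: 3 + 2 = 5
4-1-6: 6 + 1 = 7
The minimum is 5.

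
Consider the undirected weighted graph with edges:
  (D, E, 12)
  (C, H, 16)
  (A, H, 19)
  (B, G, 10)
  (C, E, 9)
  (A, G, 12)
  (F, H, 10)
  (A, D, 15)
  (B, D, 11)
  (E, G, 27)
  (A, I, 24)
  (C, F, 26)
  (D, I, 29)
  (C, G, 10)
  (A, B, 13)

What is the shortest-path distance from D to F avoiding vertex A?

Checking several routes:
D→E→G→C→H→F: 12 + 27 + 10 + 16 + 10 = 75
D→B→G→C→F: 11 + 10 + 10 + 26 = 57
D→B→G→C→H→F: 11 + 10 + 10 + 16 + 10 = 57
D→E→C→H→F: 12 + 9 + 16 + 10 = 47
D→E→C→F: 12 + 9 + 26 = 47
Shortest: 47.

47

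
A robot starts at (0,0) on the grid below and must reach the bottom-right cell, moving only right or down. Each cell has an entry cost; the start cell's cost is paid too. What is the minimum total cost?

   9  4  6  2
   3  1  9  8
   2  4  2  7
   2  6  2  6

Take r0c0→r1c0→r1c1→r2c1→r2c2→r3c2→r3c3 for a total of 9 + 3 + 1 + 4 + 2 + 2 + 6 = 27.
For comparison, the top-then-right route costs 42.

27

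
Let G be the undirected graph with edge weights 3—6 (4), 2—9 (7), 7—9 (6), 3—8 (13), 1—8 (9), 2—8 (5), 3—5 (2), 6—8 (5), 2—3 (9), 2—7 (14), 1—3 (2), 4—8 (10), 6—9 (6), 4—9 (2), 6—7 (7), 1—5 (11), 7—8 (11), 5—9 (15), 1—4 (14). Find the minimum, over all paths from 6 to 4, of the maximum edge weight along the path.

6

A few of the 6→4 routes:
6 - 9 - 4: max(6, 2) = 6
6 - 8 - 1 - 3 - 2 - 9 - 4: max(5, 9, 2, 9, 7, 2) = 9
6 - 8 - 2 - 9 - 4: max(5, 5, 7, 2) = 7
6 - 3 - 1 - 8 - 2 - 9 - 4: max(4, 2, 9, 5, 7, 2) = 9
6 - 3 - 2 - 9 - 4: max(4, 9, 7, 2) = 9
6 - 7 - 9 - 4: max(7, 6, 2) = 7
Smallest bottleneck: 6.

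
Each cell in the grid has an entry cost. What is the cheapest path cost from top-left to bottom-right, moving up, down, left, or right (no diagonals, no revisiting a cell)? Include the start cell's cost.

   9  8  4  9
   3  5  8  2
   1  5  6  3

27

Path (0,0) (1,0) (2,0) (2,1) (2,2) (2,3): 9 + 3 + 1 + 5 + 6 + 3 = 27.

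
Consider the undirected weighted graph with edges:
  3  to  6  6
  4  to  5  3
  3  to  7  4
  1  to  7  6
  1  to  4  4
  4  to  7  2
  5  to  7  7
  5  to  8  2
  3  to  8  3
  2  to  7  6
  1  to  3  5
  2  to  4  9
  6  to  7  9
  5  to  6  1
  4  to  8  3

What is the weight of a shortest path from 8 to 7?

5

Some routes from 8 to 7:
8 → 5 → 4 → 7: 2 + 3 + 2 = 7
8 → 3 → 7: 3 + 4 = 7
8 → 4 → 7: 3 + 2 = 5
The minimum is 5.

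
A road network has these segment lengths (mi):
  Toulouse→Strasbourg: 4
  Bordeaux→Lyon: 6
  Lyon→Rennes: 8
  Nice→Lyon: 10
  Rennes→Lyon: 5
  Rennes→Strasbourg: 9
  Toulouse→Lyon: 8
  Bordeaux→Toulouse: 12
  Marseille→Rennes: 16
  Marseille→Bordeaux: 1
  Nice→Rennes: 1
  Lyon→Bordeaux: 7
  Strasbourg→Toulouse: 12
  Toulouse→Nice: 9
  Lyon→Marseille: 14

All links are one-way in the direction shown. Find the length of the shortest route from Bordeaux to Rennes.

Some routes from Bordeaux to Rennes:
Bordeaux → Lyon → Rennes: 6 + 8 = 14
Bordeaux → Lyon → Marseille → Rennes: 6 + 14 + 16 = 36
Bordeaux → Toulouse → Nice → Rennes: 12 + 9 + 1 = 22
Bordeaux → Toulouse → Lyon → Rennes: 12 + 8 + 8 = 28
Bordeaux → Toulouse → Nice → Lyon → Rennes: 12 + 9 + 10 + 8 = 39
Best route has total 14 mi.

14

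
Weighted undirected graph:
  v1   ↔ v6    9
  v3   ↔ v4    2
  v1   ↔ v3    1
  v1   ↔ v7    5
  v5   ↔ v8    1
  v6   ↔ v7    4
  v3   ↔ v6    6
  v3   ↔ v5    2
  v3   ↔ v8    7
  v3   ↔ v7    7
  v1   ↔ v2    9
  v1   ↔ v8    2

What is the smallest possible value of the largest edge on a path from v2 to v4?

9

Some routes from v2 to v4:
v2 -> v1 -> v6 -> v3 -> v4: max(9, 9, 6, 2) = 9
v2 -> v1 -> v6 -> v7 -> v3 -> v4: max(9, 9, 4, 7, 2) = 9
v2 -> v1 -> v3 -> v4: max(9, 1, 2) = 9
Best route has worst link 9.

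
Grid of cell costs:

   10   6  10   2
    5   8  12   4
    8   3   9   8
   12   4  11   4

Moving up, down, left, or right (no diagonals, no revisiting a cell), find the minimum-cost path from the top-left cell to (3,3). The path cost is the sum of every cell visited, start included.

44

Path [0,0] [0,1] [0,2] [0,3] [1,3] [2,3] [3,3]: 10 + 6 + 10 + 2 + 4 + 8 + 4 = 44.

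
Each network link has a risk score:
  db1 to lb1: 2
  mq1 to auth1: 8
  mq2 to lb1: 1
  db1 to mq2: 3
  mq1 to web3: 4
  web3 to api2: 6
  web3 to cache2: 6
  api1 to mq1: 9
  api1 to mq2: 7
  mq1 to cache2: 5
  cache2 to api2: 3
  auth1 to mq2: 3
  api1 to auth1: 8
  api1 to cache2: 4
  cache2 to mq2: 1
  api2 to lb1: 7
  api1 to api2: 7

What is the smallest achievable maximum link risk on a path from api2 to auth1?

3

Checking several routes:
api2 → web3 → mq1 → cache2 → mq2 → auth1: max(6, 4, 5, 1, 3) = 6
api2 → web3 → cache2 → mq2 → auth1: max(6, 6, 1, 3) = 6
api2 → cache2 → mq2 → auth1: max(3, 1, 3) = 3
Smallest bottleneck: 3.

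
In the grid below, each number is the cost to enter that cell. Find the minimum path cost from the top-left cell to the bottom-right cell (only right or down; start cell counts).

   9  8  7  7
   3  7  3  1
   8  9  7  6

29

One optimal route is [0,0] → [1,0] → [1,1] → [1,2] → [1,3] → [2,3].
Its cost is 9 + 3 + 7 + 3 + 1 + 6 = 29.
(Top row then right column would cost 38.)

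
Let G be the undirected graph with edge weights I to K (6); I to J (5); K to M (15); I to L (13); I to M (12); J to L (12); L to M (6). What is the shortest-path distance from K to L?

19

Checking several routes:
K→M→L: 15 + 6 = 21
K→I→J→L: 6 + 5 + 12 = 23
K→I→L: 6 + 13 = 19
Best route has total 19.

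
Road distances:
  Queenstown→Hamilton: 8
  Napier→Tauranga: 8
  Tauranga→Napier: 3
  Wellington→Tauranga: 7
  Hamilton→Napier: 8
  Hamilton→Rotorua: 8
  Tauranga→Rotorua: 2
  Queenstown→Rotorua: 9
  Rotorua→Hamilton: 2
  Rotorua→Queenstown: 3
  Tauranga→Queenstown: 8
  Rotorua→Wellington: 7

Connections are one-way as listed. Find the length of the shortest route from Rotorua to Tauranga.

Candidate routes:
Rotorua -> Wellington -> Tauranga: 7 + 7 = 14
Rotorua -> Queenstown -> Hamilton -> Napier -> Tauranga: 3 + 8 + 8 + 8 = 27
Rotorua -> Hamilton -> Napier -> Tauranga: 2 + 8 + 8 = 18
Shortest: 14.

14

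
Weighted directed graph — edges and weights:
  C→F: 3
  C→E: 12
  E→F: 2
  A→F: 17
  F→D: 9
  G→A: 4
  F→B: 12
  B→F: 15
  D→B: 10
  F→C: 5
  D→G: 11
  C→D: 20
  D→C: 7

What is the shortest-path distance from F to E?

17

Candidate routes:
F -> C -> E: 5 + 12 = 17
F -> D -> C -> E: 9 + 7 + 12 = 28
The minimum is 17.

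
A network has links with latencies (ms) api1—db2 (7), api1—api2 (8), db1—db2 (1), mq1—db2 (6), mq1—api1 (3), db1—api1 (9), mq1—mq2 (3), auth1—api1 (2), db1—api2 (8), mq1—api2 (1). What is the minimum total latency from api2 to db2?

Comparing a few candidate routes:
api2 → mq1 → api1 → db2: 1 + 3 + 7 = 11
api2 → db1 → db2: 8 + 1 = 9
api2 → mq1 → api1 → db1 → db2: 1 + 3 + 9 + 1 = 14
api2 → api1 → db2: 8 + 7 = 15
api2 → mq1 → db2: 1 + 6 = 7
The minimum is 7 ms.

7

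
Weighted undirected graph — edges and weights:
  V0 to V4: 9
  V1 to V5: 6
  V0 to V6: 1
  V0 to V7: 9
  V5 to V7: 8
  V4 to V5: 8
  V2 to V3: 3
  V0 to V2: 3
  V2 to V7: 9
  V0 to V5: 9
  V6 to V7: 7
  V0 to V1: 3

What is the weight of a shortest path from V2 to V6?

4

A few of the V2→V6 routes:
V2→V0→V6: 3 + 1 = 4
V2→V7→V6: 9 + 7 = 16
V2→V7→V0→V6: 9 + 9 + 1 = 19
The minimum is 4.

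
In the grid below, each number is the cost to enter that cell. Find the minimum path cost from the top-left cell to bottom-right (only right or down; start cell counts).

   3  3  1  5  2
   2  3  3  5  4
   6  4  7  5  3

21

Best path: [0,0] -> [0,1] -> [0,2] -> [0,3] -> [0,4] -> [1,4] -> [2,4]
Cost: 3 + 3 + 1 + 5 + 2 + 4 + 3 = 21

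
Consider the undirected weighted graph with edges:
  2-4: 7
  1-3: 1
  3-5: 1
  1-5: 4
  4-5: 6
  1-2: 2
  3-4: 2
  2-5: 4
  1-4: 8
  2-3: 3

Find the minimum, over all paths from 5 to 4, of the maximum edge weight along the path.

2

A few of the 5→4 routes:
5→3→4: max(1, 2) = 2
5→2→1→3→4: max(4, 2, 1, 2) = 4
5→2→3→4: max(4, 3, 2) = 4
The minimum achievable maximum is 2.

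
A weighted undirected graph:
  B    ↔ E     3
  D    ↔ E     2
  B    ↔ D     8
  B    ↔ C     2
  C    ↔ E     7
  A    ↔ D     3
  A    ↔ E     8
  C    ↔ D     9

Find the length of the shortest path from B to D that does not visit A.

Paths from B to D avoiding A:
B - E - D: 3 + 2 = 5
B - C - E - D: 2 + 7 + 2 = 11
B - C - D: 2 + 9 = 11
B - D: 8
B - E - C - D: 3 + 7 + 9 = 19
The minimum is 5.

5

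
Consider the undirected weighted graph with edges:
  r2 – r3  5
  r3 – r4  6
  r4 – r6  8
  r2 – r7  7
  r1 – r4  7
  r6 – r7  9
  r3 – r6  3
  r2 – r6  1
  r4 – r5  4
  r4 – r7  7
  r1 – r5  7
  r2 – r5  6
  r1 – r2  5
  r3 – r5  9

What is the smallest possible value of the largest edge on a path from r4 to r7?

7

Comparing a few candidate routes:
r4→r7: max(7) = 7
r4→r5→r2→r7: max(4, 6, 7) = 7
r4→r5→r1→r2→r7: max(4, 7, 5, 7) = 7
r4→r3→r2→r7: max(6, 5, 7) = 7
r4→r3→r6→r2→r7: max(6, 3, 1, 7) = 7
Smallest bottleneck: 7.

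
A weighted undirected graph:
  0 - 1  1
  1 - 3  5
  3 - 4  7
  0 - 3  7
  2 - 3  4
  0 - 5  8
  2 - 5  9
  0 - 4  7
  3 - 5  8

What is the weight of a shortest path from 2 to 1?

9

Comparing a few candidate routes:
2 → 3 → 4 → 0 → 1: 4 + 7 + 7 + 1 = 19
2 → 3 → 1: 4 + 5 = 9
2 → 5 → 0 → 1: 9 + 8 + 1 = 18
2 → 3 → 0 → 1: 4 + 7 + 1 = 12
2 → 3 → 5 → 0 → 1: 4 + 8 + 8 + 1 = 21
2 → 5 → 3 → 1: 9 + 8 + 5 = 22
The minimum is 9.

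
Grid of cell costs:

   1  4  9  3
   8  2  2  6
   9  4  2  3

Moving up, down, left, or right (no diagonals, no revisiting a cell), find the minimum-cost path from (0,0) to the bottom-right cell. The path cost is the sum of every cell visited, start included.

14

Path r0c0 → r0c1 → r1c1 → r1c2 → r2c2 → r2c3: 1 + 4 + 2 + 2 + 2 + 3 = 14.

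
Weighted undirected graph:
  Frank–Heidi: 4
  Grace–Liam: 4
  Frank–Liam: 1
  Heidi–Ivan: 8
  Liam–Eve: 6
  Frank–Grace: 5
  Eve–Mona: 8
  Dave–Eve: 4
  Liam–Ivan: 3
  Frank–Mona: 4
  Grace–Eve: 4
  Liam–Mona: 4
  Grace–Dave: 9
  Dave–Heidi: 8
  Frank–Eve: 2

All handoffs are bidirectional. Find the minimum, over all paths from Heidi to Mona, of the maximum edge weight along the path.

Checking several routes:
Heidi -> Frank -> Grace -> Liam -> Mona: max(4, 5, 4, 4) = 5
Heidi -> Frank -> Liam -> Mona: max(4, 1, 4) = 4
Heidi -> Frank -> Mona: max(4, 4) = 4
Heidi -> Frank -> Eve -> Grace -> Liam -> Mona: max(4, 2, 4, 4, 4) = 4
Heidi -> Frank -> Eve -> Liam -> Mona: max(4, 2, 6, 4) = 6
Heidi -> Frank -> Grace -> Eve -> Liam -> Mona: max(4, 5, 4, 6, 4) = 6
The minimum achievable maximum is 4.

4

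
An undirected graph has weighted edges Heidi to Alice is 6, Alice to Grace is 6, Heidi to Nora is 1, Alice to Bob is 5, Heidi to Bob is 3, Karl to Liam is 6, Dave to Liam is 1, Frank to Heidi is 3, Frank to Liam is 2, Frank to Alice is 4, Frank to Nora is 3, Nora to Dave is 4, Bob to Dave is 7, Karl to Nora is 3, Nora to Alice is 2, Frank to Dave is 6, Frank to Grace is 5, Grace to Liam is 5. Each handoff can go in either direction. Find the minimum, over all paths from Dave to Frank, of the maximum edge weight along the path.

2

Some routes from Dave to Frank:
Dave-Liam-Frank: max(1, 2) = 2
Dave-Nora-Alice-Frank: max(4, 2, 4) = 4
Dave-Nora-Heidi-Frank: max(4, 1, 3) = 4
Dave-Nora-Frank: max(4, 3) = 4
Best route has worst link 2.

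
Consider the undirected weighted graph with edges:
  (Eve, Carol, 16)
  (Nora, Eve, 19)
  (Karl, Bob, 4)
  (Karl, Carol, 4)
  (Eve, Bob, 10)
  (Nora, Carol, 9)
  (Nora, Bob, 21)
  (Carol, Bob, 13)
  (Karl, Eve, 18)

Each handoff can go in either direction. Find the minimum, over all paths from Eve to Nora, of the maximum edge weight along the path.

Comparing a few candidate routes:
Eve - Karl - Bob - Carol - Nora: max(18, 4, 13, 9) = 18
Eve - Bob - Carol - Nora: max(10, 13, 9) = 13
Eve - Bob - Karl - Carol - Nora: max(10, 4, 4, 9) = 10
Eve - Carol - Nora: max(16, 9) = 16
Eve - Nora: max(19) = 19
Eve - Karl - Carol - Nora: max(18, 4, 9) = 18
The minimum achievable maximum is 10.

10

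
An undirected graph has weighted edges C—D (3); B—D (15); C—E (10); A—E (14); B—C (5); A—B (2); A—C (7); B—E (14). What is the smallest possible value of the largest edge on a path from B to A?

A few of the B→A routes:
B-A: max(2) = 2
B-C-A: max(5, 7) = 7
B-E-A: max(14, 14) = 14
The minimum achievable maximum is 2.

2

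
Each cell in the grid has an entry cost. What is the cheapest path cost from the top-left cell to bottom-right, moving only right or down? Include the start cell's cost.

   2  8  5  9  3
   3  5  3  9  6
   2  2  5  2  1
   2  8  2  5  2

Cheapest: r0c0→r1c0→r2c0→r2c1→r2c2→r2c3→r2c4→r3c4
  2 + 3 + 2 + 2 + 5 + 2 + 1 + 2 = 19

19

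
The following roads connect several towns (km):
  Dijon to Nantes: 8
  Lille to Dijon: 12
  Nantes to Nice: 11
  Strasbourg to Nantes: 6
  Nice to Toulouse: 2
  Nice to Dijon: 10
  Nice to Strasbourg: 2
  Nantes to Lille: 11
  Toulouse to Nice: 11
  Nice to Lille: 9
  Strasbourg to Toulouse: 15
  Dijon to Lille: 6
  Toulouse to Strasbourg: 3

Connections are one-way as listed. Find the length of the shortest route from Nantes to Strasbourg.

Routes from Nantes to Strasbourg:
Nantes→Nice→Strasbourg: 11 + 2 = 13
Nantes→Nice→Toulouse→Strasbourg: 11 + 2 + 3 = 16
Shortest: 13 km.

13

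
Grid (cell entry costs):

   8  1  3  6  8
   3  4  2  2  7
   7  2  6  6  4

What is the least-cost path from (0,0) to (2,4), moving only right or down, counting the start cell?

26

One optimal route is (0,0) (0,1) (0,2) (1,2) (1,3) (2,3) (2,4).
Its cost is 8 + 1 + 3 + 2 + 2 + 6 + 4 = 26.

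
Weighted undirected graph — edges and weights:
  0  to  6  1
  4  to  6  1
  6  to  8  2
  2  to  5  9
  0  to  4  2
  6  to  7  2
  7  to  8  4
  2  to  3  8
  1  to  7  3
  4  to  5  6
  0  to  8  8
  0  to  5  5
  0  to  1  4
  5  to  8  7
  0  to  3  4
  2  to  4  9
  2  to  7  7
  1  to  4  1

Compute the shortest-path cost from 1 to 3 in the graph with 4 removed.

8

A few of the 1→3 routes:
1 - 7 - 6 - 0 - 3: 3 + 2 + 1 + 4 = 10
1 - 7 - 2 - 3: 3 + 7 + 8 = 18
1 - 7 - 8 - 6 - 0 - 3: 3 + 4 + 2 + 1 + 4 = 14
1 - 0 - 3: 4 + 4 = 8
The minimum is 8.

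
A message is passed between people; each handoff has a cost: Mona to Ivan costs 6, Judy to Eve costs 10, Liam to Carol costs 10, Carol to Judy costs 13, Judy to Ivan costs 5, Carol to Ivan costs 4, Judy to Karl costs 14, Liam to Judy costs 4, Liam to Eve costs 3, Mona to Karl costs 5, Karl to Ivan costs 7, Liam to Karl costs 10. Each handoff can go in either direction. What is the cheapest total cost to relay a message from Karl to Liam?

Checking several routes:
Karl→Judy→Liam: 14 + 4 = 18
Karl→Ivan→Judy→Liam: 7 + 5 + 4 = 16
Karl→Liam: 10
The minimum is 10.

10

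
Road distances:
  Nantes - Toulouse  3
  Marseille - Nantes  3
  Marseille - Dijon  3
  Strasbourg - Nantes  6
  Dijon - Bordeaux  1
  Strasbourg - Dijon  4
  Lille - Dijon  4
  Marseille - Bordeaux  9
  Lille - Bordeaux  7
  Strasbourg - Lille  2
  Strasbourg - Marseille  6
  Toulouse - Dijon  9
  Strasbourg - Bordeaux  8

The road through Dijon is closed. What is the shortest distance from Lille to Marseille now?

8

Comparing a few candidate routes:
Lille-Strasbourg-Bordeaux-Marseille: 2 + 8 + 9 = 19
Lille-Bordeaux-Marseille: 7 + 9 = 16
Lille-Strasbourg-Nantes-Marseille: 2 + 6 + 3 = 11
Lille-Strasbourg-Marseille: 2 + 6 = 8
Lille-Bordeaux-Strasbourg-Marseille: 7 + 8 + 6 = 21
The minimum is 8.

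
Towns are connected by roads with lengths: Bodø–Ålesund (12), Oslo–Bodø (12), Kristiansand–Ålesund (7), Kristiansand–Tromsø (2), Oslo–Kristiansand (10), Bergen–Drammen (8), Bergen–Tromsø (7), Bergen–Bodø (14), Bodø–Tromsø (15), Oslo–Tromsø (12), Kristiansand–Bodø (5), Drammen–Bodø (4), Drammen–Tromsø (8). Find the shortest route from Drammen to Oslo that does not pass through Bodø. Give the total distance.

20

Paths from Drammen to Oslo avoiding Bodø:
Drammen -> Bergen -> Tromsø -> Oslo: 8 + 7 + 12 = 27
Drammen -> Tromsø -> Oslo: 8 + 12 = 20
Drammen -> Bergen -> Tromsø -> Kristiansand -> Oslo: 8 + 7 + 2 + 10 = 27
Drammen -> Tromsø -> Kristiansand -> Oslo: 8 + 2 + 10 = 20
Shortest: 20.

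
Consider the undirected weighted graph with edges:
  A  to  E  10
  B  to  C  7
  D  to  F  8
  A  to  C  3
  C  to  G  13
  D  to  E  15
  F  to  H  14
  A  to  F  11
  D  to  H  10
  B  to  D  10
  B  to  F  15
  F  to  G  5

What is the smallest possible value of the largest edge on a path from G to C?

Checking several routes:
G - F - A - C: max(5, 11, 3) = 11
G - C: max(13) = 13
G - F - D - B - C: max(5, 8, 10, 7) = 10
G - F - H - D - B - C: max(5, 14, 10, 10, 7) = 14
G - F - H - D - E - A - C: max(5, 14, 10, 15, 10, 3) = 15
Best route has worst link 10.

10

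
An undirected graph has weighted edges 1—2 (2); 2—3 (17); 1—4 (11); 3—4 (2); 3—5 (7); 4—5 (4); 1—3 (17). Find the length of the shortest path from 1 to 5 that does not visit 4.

Routes from 1 to 5 avoiding 4:
1-2-3-5: 2 + 17 + 7 = 26
1-3-5: 17 + 7 = 24
Shortest: 24.

24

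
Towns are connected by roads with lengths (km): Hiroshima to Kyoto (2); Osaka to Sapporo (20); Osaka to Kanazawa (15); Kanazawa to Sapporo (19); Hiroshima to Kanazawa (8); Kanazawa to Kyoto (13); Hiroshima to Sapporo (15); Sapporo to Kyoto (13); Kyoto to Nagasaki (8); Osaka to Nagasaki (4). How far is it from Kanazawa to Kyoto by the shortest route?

10

Some routes from Kanazawa to Kyoto:
Kanazawa - Sapporo - Kyoto: 19 + 13 = 32
Kanazawa - Hiroshima - Kyoto: 8 + 2 = 10
Kanazawa - Osaka - Nagasaki - Kyoto: 15 + 4 + 8 = 27
Kanazawa - Kyoto: 13
The minimum is 10 km.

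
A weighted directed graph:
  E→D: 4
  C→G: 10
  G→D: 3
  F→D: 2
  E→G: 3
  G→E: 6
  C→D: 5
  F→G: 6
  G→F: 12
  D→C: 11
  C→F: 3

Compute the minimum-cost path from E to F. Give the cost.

15

Paths from E to F:
E -> D -> C -> F: 4 + 11 + 3 = 18
E -> G -> D -> C -> F: 3 + 3 + 11 + 3 = 20
E -> G -> F: 3 + 12 = 15
E -> D -> C -> G -> F: 4 + 11 + 10 + 12 = 37
Shortest: 15.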